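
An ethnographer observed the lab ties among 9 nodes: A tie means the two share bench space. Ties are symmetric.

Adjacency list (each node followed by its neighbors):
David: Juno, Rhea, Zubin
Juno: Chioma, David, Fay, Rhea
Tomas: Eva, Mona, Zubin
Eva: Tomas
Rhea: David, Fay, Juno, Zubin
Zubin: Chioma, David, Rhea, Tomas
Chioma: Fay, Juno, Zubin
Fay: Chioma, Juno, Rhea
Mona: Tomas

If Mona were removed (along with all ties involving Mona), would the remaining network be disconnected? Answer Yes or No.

No

Even without Mona, every remaining node can still reach every other (the residual graph is connected), so Mona is not a cut vertex.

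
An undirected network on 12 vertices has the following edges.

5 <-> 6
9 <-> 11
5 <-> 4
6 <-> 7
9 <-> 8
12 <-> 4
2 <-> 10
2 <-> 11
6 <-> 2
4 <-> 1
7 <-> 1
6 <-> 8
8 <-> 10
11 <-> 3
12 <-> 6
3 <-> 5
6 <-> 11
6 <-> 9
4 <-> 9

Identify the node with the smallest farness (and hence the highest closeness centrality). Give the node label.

6

Farness (sum of distances to all others) for each node — 1:26, 2:21, 3:25, 4:20, 5:20, 6:15, 7:22, 8:21, 9:18, 10:27, 11:19, 12:22.
The smallest farness is 15, for 6, so 6 has the highest closeness.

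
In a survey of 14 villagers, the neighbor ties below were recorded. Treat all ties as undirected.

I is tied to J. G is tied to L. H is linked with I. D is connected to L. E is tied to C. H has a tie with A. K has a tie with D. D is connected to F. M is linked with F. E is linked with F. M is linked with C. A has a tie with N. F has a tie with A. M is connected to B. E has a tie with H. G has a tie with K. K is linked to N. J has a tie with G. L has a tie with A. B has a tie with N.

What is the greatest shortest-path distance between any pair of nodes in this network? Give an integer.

Eccentricity of each node (its greatest distance to any other): A:3, B:4, C:5, D:4, E:4, F:4, G:5, H:3, I:4, J:5, K:4, L:4, M:5, N:3.
The maximum eccentricity is 5, realized for instance by the pair J–M via J – G – L – D – F – M. So the diameter is 5.

5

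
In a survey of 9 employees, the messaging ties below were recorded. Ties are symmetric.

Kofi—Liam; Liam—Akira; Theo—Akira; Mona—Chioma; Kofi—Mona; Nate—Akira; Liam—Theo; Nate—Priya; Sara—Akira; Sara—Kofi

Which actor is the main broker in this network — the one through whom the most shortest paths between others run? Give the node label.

Unnormalized betweenness of each node: Akira:27/2, Chioma:0, Kofi:25/2, Liam:15/2, Mona:7, Nate:7, Priya:0, Sara:9/2, Theo:0.
Akira has the largest value, 27/2, making it the main broker — the node through which the most shortest paths run.

Akira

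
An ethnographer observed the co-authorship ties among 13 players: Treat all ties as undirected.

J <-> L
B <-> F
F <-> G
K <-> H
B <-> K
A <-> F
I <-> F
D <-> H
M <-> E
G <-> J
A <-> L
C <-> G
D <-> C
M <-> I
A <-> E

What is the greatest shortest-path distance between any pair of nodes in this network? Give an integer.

Eccentricity of each node (its greatest distance to any other): A:4, B:3, C:4, D:5, E:5, F:3, G:3, H:5, I:4, J:4, K:4, L:5, M:5.
The maximum eccentricity is 5, realized for instance by the pair M–D via M – I – F – G – C – D. So the diameter is 5.

5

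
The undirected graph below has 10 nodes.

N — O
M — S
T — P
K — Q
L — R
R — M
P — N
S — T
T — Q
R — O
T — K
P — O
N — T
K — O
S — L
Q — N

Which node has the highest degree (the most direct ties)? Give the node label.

Degrees — K:3, L:2, M:2, N:4, O:4, P:3, Q:3, R:3, S:3, T:5.
The maximum is 5, attained only by T.

T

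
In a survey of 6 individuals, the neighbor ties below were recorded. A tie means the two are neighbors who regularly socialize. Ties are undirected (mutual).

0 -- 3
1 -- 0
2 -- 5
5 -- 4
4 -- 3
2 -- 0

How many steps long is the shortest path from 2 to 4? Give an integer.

2

One shortest route is 2 – 5 – 4, which uses 2 edges, and 2 and 4 are not directly tied, so nothing shorter exists. So d(2,4) = 2.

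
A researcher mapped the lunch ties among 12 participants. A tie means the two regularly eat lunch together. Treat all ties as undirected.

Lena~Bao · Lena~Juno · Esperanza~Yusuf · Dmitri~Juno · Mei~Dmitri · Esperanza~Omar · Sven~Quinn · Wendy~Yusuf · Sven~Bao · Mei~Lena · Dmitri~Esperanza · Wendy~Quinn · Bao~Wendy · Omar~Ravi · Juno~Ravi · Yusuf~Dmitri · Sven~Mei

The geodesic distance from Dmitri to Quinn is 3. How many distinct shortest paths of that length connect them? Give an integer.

The shortest distance is 3. The length-3 paths are: Dmitri–Yusuf–Wendy–Quinn; Dmitri–Mei–Sven–Quinn.
That gives 2 distinct shortest paths.

2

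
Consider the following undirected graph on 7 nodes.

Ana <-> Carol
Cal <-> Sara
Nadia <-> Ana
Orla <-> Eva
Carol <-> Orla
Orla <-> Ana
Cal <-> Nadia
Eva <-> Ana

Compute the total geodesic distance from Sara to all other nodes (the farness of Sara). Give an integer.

Distances from Sara: Ana:3, Cal:1, Carol:4, Eva:4, Nadia:2, Orla:4.
Sum = 3 + 1 + 4 + 4 + 2 + 4 = 18.

18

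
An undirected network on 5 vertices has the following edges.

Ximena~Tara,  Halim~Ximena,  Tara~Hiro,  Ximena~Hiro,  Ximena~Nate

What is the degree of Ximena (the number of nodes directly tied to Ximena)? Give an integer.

4

Ximena is directly tied to Halim, Hiro, Nate, and Tara. That is 4 neighbors, so the degree of Ximena is 4.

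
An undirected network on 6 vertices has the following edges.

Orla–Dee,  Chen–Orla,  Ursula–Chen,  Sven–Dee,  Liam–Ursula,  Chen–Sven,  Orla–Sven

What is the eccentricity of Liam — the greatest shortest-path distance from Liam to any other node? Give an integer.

4

Distances from Liam: Chen:2, Dee:4, Orla:3, Sven:3, Ursula:1.
The largest is 4 (to Dee), so the eccentricity of Liam is 4.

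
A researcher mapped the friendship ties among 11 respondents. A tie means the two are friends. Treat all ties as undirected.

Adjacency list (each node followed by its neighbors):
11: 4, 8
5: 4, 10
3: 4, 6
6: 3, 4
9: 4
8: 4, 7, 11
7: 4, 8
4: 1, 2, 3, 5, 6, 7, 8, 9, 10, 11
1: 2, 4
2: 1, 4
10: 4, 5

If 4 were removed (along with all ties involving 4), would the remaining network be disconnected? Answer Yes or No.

Yes

Removing 4 leaves {7, 8, and 11} with no path to {5 and 10}, so the network splits into 5 components. 4 is a cut vertex.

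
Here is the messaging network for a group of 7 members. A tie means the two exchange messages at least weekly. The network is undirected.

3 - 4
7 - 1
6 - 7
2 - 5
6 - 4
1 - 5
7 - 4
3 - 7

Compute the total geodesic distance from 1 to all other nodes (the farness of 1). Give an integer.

10

Distances from 1: 2:2, 3:2, 4:2, 5:1, 6:2, 7:1.
Sum = 2 + 2 + 2 + 1 + 2 + 1 = 10.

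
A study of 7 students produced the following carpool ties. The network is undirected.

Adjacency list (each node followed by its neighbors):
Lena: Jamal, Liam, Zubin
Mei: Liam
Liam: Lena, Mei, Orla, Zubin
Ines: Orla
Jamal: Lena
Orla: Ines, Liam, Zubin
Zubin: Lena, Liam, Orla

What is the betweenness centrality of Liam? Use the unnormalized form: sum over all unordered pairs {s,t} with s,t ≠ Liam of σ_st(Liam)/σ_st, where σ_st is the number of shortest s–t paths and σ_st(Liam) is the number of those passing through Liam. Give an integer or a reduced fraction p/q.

7

Pairs whose geodesics pass through Liam — Ines–Lena: 1/2; Ines–Mei: 1; Ines–Jamal: 1/2; Lena–Orla: 1/2; Lena–Mei: 1; Orla–Mei: 1; Orla–Jamal: 1/2; Mei–Jamal: 1; Mei–Zubin: 1.
All other pairs contribute 0.
Summing the contributions gives betweenness(Liam) = 7.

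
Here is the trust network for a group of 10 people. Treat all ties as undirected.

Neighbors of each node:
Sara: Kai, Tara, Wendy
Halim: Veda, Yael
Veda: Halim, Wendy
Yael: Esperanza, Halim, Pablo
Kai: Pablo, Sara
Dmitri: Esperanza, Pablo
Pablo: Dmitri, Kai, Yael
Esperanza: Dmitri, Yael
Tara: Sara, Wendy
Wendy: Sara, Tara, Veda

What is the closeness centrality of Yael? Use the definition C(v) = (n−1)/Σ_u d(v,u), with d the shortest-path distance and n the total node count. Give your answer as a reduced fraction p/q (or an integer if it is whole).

Distances from Yael: Dmitri:2, Esperanza:1, Halim:1, Kai:2, Pablo:1, Sara:3, Tara:4, Veda:2, Wendy:3. Sum = 19.
n = 10, so closeness = 9/19.

9/19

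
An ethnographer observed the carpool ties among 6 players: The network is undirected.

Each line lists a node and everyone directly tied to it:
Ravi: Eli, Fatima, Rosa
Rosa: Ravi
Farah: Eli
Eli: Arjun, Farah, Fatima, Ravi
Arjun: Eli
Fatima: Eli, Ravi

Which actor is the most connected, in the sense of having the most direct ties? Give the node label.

Eli

Degrees — Arjun:1, Eli:4, Farah:1, Fatima:2, Ravi:3, Rosa:1.
The maximum is 4, attained only by Eli.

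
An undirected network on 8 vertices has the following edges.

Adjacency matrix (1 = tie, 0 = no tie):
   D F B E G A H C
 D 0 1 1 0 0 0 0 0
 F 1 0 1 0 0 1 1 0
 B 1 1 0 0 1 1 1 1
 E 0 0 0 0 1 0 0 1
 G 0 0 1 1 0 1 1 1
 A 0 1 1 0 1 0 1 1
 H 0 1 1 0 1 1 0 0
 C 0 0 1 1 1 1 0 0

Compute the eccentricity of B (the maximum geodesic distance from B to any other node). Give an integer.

Distances from B: A:1, C:1, D:1, E:2, F:1, G:1, H:1.
The largest is 2 (to E), so the eccentricity of B is 2.

2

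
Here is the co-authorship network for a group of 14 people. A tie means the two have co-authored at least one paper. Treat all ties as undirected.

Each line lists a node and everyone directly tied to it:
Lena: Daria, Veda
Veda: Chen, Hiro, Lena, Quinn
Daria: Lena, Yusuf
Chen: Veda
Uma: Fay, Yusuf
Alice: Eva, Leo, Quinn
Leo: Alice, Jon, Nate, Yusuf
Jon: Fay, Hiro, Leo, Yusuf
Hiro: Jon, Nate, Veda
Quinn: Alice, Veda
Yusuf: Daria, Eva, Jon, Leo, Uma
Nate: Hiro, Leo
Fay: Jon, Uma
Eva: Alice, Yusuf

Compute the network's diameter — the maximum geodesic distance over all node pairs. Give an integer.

Eccentricity of each node (its greatest distance to any other): Alice:3, Chen:5, Daria:3, Eva:4, Fay:4, Hiro:3, Jon:3, Lena:4, Leo:4, Nate:3, Quinn:4, Uma:5, Veda:4, Yusuf:4.
The maximum eccentricity is 5, realized for instance by the pair Chen–Uma via Chen – Veda – Hiro – Jon – Yusuf – Uma. So the diameter is 5.

5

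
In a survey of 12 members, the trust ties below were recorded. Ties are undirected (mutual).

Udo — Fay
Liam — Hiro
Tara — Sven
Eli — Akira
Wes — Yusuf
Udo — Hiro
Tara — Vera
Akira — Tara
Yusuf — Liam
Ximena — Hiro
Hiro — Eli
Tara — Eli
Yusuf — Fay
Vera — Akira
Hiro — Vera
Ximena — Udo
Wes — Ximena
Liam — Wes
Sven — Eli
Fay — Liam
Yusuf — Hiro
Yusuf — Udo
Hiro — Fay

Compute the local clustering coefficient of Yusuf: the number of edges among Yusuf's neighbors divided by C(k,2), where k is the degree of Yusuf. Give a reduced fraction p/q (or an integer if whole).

3/5

Yusuf's neighbors: Fay, Hiro, Liam, Udo, and Wes (k = 5).
Possible neighbor pairs: C(5,2) = 10. Edges among them: Fay–Hiro, Fay–Liam, Fay–Udo, Hiro–Liam, Hiro–Udo, Liam–Wes → e = 6.
Clustering(Yusuf) = 6/10 = 3/5.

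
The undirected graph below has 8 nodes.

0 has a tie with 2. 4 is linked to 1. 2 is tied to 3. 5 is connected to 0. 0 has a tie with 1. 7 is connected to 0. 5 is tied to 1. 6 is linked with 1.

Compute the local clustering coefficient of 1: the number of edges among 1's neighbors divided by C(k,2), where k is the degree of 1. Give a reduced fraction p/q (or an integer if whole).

1/6

1's neighbors: 0, 4, 5, and 6 (k = 4).
Possible neighbor pairs: C(4,2) = 6. Edges among them: 0–5 → e = 1.
Clustering(1) = 1/6.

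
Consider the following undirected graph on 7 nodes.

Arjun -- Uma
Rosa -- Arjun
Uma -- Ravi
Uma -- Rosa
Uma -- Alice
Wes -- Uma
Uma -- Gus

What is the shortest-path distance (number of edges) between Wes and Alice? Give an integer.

2

One shortest route is Wes – Uma – Alice, which uses 2 edges, and Wes and Alice are not directly tied, so nothing shorter exists. So d(Wes,Alice) = 2.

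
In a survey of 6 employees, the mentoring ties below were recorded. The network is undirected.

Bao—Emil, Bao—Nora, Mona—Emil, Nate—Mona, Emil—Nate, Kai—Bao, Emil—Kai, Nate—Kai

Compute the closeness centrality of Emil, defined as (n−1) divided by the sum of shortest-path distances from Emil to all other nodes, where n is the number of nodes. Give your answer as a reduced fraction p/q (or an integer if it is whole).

5/6

Distances from Emil: Bao:1, Kai:1, Mona:1, Nate:1, Nora:2. Sum = 6.
n = 6, so closeness = 5/6.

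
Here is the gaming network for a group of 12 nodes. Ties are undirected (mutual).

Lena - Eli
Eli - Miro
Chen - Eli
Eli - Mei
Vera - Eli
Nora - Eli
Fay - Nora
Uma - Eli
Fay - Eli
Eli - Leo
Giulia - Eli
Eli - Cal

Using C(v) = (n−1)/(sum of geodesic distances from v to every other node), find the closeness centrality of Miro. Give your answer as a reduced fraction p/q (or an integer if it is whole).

Distances from Miro: Cal:2, Chen:2, Eli:1, Fay:2, Giulia:2, Lena:2, Leo:2, Mei:2, Nora:2, Uma:2, Vera:2. Sum = 21.
n = 12, so closeness = 11/21.

11/21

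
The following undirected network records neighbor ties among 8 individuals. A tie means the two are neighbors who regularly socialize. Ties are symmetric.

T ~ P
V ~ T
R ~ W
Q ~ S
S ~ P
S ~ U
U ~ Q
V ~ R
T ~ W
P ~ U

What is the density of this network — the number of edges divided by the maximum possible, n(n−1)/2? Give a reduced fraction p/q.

There are 10 edges and 8 nodes, so the maximum possible is C(8,2) = 28.
Density = 10/28 = 5/14.

5/14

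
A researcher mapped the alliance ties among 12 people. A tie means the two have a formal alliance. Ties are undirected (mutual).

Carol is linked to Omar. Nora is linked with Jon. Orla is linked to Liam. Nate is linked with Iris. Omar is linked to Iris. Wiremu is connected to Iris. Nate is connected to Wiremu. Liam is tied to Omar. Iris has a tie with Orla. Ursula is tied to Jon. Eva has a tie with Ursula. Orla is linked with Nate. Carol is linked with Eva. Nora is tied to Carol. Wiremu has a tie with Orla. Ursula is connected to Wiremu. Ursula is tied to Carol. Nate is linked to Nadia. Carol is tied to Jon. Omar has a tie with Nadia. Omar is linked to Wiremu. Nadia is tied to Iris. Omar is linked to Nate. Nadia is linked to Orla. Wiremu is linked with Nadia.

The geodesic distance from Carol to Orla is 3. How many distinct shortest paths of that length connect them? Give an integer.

The shortest distance is 3. The length-3 paths are: Carol–Omar–Liam–Orla; Carol–Omar–Iris–Orla; Carol–Omar–Nadia–Orla; Carol–Ursula–Wiremu–Orla; Carol–Omar–Wiremu–Orla; Carol–Omar–Nate–Orla.
That gives 6 distinct shortest paths.

6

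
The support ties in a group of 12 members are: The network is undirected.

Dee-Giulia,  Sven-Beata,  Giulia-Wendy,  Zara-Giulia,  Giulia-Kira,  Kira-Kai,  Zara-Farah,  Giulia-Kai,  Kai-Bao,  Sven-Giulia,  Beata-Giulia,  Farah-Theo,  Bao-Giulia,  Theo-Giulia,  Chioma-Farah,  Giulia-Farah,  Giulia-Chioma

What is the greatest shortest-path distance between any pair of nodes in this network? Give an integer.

Eccentricity of each node (its greatest distance to any other): Bao:2, Beata:2, Chioma:2, Dee:2, Farah:2, Giulia:1, Kai:2, Kira:2, Sven:2, Theo:2, Wendy:2, Zara:2.
The maximum eccentricity is 2, realized for instance by the pair Bao–Chioma via Bao – Giulia – Chioma. So the diameter is 2.

2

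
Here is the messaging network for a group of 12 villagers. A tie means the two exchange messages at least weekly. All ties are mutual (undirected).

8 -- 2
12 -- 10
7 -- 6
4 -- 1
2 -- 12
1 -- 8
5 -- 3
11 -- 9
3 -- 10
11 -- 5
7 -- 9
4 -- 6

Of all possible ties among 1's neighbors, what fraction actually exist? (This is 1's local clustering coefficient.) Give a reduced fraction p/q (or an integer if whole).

1's neighbors: 4 and 8 (k = 2).
Possible neighbor pairs: C(2,2) = 1. Edges among them: none → e = 0.
Clustering(1) = 0/1.

0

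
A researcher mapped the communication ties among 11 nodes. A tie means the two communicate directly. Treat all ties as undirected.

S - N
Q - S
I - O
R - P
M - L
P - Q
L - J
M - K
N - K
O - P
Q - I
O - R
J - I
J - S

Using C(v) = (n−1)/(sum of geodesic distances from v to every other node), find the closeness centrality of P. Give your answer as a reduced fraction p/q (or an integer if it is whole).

Distances from P: I:2, J:3, K:4, L:4, M:5, N:3, O:1, Q:1, R:1, S:2. Sum = 26.
n = 11, so closeness = 10/26 = 5/13.

5/13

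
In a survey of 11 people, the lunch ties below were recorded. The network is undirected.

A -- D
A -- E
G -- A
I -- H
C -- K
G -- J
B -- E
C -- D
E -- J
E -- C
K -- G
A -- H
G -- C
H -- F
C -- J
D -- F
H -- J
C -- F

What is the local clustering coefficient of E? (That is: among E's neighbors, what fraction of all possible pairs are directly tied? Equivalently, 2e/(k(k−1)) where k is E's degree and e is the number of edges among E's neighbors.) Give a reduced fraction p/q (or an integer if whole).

E's neighbors: A, B, C, and J (k = 4).
Possible neighbor pairs: C(4,2) = 6. Edges among them: C–J → e = 1.
Clustering(E) = 1/6.

1/6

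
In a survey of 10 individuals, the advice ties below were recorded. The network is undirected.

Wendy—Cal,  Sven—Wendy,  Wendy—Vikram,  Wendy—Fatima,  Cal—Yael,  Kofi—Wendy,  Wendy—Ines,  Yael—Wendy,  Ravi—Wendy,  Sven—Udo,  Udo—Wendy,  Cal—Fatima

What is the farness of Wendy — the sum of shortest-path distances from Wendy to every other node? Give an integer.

Distances from Wendy: Cal:1, Fatima:1, Ines:1, Kofi:1, Ravi:1, Sven:1, Udo:1, Vikram:1, Yael:1.
Sum = 1 + 1 + 1 + 1 + 1 + 1 + 1 + 1 + 1 = 9.

9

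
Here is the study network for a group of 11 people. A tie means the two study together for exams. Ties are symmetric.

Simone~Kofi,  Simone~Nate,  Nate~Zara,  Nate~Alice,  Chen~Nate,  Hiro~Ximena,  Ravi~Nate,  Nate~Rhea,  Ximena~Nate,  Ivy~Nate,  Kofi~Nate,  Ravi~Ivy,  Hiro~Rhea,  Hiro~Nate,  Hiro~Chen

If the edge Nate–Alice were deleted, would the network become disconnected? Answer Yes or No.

Yes

Without the Nate–Alice edge there is no alternate route between Nate and Alice, so the network disconnects. It is a bridge.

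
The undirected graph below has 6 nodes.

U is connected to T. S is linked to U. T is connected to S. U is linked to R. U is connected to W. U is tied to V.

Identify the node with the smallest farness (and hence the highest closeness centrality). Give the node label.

Farness (sum of distances to all others) for each node — R:9, S:8, T:8, U:5, V:9, W:9.
The smallest farness is 5, for U, so U has the highest closeness.

U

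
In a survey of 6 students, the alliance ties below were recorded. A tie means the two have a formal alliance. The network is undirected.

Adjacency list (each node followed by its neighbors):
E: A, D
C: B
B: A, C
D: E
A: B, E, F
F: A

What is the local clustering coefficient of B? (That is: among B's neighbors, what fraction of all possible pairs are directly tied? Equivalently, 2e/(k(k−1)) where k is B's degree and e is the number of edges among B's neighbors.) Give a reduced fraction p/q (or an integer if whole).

0

B's neighbors: A and C (k = 2).
Possible neighbor pairs: C(2,2) = 1. Edges among them: none → e = 0.
Clustering(B) = 0/1.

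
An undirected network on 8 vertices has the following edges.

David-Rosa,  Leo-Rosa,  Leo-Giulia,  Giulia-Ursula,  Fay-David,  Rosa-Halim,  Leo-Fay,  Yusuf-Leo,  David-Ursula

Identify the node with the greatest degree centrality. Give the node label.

Leo

Degrees — David:3, Fay:2, Giulia:2, Halim:1, Leo:4, Rosa:3, Ursula:2, Yusuf:1.
The maximum is 4, attained only by Leo.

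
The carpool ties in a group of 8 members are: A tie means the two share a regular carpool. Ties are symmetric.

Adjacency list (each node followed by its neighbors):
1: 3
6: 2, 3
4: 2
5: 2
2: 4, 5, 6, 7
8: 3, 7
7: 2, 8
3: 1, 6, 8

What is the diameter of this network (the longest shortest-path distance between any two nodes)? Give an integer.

Eccentricity of each node (its greatest distance to any other): 1:4, 2:3, 3:3, 4:4, 5:4, 6:2, 7:3, 8:3.
The maximum eccentricity is 4, realized for instance by the pair 1–5 via 1 – 3 – 6 – 2 – 5. So the diameter is 4.

4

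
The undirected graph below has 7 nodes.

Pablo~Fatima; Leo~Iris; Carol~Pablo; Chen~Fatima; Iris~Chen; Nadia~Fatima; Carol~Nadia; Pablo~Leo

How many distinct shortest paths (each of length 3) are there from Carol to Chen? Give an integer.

2

The shortest distance is 3. The length-3 paths are: Carol–Pablo–Fatima–Chen; Carol–Nadia–Fatima–Chen.
That gives 2 distinct shortest paths.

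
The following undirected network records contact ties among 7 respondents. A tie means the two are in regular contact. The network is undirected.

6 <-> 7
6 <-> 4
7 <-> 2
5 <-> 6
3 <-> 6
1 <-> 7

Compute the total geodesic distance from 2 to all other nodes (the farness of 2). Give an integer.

14

Distances from 2: 1:2, 3:3, 4:3, 5:3, 6:2, 7:1.
Sum = 2 + 3 + 3 + 3 + 2 + 1 = 14.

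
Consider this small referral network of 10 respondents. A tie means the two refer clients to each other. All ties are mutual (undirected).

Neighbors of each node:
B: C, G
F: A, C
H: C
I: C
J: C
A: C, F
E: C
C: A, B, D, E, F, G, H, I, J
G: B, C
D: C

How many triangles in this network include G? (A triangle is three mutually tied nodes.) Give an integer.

G's neighbors: B and C.
Neighbor pairs that are themselves tied: G–B–C. Each forms one triangle with G, for 1 in total.

1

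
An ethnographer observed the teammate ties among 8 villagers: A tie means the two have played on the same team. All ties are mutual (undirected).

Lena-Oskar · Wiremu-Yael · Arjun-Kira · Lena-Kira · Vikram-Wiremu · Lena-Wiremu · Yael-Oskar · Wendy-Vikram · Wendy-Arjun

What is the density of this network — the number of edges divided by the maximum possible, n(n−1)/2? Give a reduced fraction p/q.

9/28

There are 9 edges and 8 nodes, so the maximum possible is C(8,2) = 28.
Density = 9/28.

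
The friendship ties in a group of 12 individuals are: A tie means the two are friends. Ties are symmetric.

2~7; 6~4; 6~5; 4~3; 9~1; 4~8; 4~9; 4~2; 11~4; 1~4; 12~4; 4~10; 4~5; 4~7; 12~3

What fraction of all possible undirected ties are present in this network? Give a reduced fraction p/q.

There are 15 edges and 12 nodes, so the maximum possible is C(12,2) = 66.
Density = 15/66 = 5/22.

5/22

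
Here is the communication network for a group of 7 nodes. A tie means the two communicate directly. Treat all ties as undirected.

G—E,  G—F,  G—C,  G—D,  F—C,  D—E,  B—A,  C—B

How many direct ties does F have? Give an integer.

F is directly tied to C and G. That is 2 neighbors, so the degree of F is 2.

2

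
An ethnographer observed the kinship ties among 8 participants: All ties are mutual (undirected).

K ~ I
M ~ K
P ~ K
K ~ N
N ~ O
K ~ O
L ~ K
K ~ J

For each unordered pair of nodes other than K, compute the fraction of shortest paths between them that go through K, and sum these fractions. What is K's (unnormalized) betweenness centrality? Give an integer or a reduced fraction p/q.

20

Pairs whose geodesics pass through K — M–N: 1; M–I: 1; M–J: 1; M–P: 1; M–O: 1; M–L: 1; N–I: 1; N–J: 1; N–P: 1; N–L: 1; I–J: 1; I–P: 1; I–O: 1; I–L: 1 … (+6 more pairs).
All other pairs contribute 0.
Summing the contributions gives betweenness(K) = 20.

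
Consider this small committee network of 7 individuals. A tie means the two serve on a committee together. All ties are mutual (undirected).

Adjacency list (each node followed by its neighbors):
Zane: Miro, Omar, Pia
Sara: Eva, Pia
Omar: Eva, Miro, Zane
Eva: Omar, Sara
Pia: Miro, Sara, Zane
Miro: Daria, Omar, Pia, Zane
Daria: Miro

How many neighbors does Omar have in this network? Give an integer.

Omar is directly tied to Eva, Miro, and Zane. That is 3 neighbors, so the degree of Omar is 3.

3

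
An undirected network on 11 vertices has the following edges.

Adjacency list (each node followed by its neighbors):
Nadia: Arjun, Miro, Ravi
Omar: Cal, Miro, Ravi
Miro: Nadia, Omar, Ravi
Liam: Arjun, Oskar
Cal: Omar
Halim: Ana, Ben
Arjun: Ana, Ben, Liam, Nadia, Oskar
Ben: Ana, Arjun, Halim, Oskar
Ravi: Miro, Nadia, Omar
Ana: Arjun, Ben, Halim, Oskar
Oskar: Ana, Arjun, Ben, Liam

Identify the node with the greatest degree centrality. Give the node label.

Degrees — Ana:4, Arjun:5, Ben:4, Cal:1, Halim:2, Liam:2, Miro:3, Nadia:3, Omar:3, Oskar:4, Ravi:3.
The maximum is 5, attained only by Arjun.

Arjun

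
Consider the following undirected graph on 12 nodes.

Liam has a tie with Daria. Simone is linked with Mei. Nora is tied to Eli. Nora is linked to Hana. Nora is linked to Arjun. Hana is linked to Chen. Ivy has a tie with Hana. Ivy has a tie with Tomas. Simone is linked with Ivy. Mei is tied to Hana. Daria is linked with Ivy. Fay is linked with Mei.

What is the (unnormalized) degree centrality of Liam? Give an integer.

1

Liam is directly tied to Daria. That is 1 neighbor, so the degree of Liam is 1.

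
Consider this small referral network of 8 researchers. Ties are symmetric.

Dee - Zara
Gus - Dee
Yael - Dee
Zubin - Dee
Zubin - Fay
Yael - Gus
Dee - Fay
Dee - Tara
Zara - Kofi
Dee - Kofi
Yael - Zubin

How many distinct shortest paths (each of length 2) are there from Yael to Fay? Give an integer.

2

The shortest distance is 2. The length-2 paths are: Yael–Dee–Fay; Yael–Zubin–Fay.
That gives 2 distinct shortest paths.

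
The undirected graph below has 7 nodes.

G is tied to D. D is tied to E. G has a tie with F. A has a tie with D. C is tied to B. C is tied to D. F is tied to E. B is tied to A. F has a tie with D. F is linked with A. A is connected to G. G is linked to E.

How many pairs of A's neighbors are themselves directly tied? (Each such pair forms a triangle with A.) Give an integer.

3

A's neighbors: B, D, F, and G.
Neighbor pairs that are themselves tied: A–D–F; A–D–G; A–F–G. Each forms one triangle with A, for 3 in total.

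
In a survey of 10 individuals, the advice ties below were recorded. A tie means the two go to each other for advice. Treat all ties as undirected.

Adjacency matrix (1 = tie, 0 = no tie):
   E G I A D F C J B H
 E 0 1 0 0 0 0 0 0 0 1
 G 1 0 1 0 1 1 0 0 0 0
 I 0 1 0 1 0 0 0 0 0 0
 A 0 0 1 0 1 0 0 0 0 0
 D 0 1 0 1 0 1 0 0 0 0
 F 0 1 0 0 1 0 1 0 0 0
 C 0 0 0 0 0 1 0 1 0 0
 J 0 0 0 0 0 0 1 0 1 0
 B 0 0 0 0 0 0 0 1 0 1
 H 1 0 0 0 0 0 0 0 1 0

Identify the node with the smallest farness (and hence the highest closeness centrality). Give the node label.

G

Farness (sum of distances to all others) for each node — A:25, B:25, C:20, D:19, E:19, F:17, G:16, H:22, I:22, J:23.
The smallest farness is 16, for G, so G has the highest closeness.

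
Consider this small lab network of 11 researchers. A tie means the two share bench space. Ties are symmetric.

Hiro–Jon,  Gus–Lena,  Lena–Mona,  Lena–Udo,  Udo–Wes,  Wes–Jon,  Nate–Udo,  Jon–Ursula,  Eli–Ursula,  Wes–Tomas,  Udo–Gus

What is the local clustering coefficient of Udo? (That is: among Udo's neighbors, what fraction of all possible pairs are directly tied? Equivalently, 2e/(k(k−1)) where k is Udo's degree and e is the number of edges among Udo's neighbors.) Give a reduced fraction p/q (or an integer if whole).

1/6

Udo's neighbors: Gus, Lena, Nate, and Wes (k = 4).
Possible neighbor pairs: C(4,2) = 6. Edges among them: Gus–Lena → e = 1.
Clustering(Udo) = 1/6.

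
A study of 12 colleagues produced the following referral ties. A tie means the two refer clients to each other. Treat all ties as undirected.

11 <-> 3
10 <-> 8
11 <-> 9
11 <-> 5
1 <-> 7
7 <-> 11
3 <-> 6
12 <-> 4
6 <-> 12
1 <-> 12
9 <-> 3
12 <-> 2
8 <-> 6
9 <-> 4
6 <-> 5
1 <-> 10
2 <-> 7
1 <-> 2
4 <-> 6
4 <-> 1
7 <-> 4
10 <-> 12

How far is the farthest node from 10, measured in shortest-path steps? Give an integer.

Distances from 10: 1:1, 2:2, 3:3, 4:2, 5:3, 6:2, 7:2, 8:1, 9:3, 11:3, 12:1.
The largest is 3 (to 9, 3, 5, and 11), so the eccentricity of 10 is 3.

3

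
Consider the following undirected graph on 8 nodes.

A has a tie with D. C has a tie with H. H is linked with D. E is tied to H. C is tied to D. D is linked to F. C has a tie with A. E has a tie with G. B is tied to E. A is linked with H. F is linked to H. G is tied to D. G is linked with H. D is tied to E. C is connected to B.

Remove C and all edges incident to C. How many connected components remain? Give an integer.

1

C's neighbors (A, B, D, and H) remain reachable from one another through other ties, so the rest of the network stays in one piece.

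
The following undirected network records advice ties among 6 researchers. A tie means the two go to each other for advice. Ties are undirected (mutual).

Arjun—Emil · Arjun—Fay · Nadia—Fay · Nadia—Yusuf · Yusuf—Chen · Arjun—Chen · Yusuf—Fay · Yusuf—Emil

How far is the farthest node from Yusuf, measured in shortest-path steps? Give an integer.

Distances from Yusuf: Arjun:2, Chen:1, Emil:1, Fay:1, Nadia:1.
The largest is 2 (to Arjun), so the eccentricity of Yusuf is 2.

2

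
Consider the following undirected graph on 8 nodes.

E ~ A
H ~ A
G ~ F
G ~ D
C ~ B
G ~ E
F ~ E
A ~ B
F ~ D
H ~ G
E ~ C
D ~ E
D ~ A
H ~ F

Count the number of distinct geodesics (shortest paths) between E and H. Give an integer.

The shortest distance is 2. The length-2 paths are: E–G–H; E–A–H; E–F–H.
That gives 3 distinct shortest paths.

3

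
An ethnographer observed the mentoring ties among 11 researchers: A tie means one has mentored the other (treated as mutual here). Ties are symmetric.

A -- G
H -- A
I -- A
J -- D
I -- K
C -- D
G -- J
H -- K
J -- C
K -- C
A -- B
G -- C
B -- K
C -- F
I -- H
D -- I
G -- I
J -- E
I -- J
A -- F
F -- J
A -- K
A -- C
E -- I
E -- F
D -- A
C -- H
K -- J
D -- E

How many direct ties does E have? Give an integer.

E is directly tied to D, F, I, and J. That is 4 neighbors, so the degree of E is 4.

4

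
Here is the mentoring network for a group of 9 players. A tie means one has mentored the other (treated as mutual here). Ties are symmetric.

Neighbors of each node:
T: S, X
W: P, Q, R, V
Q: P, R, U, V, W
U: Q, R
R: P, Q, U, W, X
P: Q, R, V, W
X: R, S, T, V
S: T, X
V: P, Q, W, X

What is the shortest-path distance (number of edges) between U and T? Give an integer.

One shortest route is U – R – X – T, which uses 3 edges, and at distance 2 from U we only reach {P, V, W, X}, which does not include T. So d(U,T) = 3.

3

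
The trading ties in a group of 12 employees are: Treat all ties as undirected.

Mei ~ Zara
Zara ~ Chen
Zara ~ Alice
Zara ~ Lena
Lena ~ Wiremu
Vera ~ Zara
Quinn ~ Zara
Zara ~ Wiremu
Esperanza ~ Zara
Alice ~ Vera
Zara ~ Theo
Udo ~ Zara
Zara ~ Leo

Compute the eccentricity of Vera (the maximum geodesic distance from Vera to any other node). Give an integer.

Distances from Vera: Alice:1, Chen:2, Esperanza:2, Lena:2, Leo:2, Mei:2, Quinn:2, Theo:2, Udo:2, Wiremu:2, Zara:1.
The largest is 2 (to Theo, Esperanza, Leo, Udo, Wiremu, Chen, Lena, Quinn, and Mei), so the eccentricity of Vera is 2.

2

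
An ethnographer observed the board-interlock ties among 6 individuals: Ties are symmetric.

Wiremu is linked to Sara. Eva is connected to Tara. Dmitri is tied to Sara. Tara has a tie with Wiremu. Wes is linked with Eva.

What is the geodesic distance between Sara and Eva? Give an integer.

One shortest route is Sara – Wiremu – Tara – Eva, which uses 3 edges, and at distance 2 from Sara we only reach {Tara}, which does not include Eva. So d(Sara,Eva) = 3.

3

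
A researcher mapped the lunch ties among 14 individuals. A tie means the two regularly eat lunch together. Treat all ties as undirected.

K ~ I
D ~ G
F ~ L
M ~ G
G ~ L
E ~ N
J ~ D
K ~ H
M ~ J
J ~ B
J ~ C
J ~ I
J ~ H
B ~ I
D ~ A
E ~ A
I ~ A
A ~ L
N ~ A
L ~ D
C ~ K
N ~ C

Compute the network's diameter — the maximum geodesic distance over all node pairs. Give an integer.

4

Eccentricity of each node (its greatest distance to any other): A:3, B:4, C:4, D:3, E:4, F:4, G:4, H:4, I:3, J:3, K:4, L:3, M:4, N:3.
The maximum eccentricity is 4, realized for instance by the pair F–H via F – L – D – J – H. So the diameter is 4.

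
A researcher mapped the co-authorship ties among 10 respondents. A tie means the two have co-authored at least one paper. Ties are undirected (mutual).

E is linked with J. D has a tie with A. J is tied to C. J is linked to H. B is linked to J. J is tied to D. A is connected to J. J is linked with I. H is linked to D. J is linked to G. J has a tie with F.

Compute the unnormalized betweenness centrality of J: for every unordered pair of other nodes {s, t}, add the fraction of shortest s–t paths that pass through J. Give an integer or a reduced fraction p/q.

Pairs whose geodesics pass through J — F–C: 1; F–I: 1; F–H: 1; F–B: 1; F–D: 1; F–E: 1; F–G: 1; F–A: 1; C–I: 1; C–H: 1; C–B: 1; C–D: 1; C–E: 1; C–G: 1 … (+20 more pairs).
All other pairs contribute 0.
Summing the contributions gives betweenness(J) = 67/2.

67/2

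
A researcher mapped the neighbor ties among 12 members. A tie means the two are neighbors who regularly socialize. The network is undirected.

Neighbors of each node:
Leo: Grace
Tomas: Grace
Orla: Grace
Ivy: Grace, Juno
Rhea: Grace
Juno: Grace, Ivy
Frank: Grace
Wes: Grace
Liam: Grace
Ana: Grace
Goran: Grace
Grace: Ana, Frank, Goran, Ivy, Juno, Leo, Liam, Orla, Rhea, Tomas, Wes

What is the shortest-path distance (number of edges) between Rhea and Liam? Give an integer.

2

One shortest route is Rhea – Grace – Liam, which uses 2 edges, and Rhea and Liam are not directly tied, so nothing shorter exists. So d(Rhea,Liam) = 2.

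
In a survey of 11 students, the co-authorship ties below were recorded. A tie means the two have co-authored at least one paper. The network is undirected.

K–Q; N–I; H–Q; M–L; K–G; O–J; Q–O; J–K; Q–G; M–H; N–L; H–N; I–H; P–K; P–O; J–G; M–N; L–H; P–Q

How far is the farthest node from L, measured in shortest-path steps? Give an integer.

4

Distances from L: G:3, H:1, I:2, J:4, K:3, M:1, N:1, O:3, P:3, Q:2.
The largest is 4 (to J), so the eccentricity of L is 4.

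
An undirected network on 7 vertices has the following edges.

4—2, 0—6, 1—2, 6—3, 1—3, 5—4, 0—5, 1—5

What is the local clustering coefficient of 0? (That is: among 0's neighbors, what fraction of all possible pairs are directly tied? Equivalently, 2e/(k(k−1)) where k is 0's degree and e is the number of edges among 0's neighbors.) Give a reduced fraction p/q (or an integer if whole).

0's neighbors: 5 and 6 (k = 2).
Possible neighbor pairs: C(2,2) = 1. Edges among them: none → e = 0.
Clustering(0) = 0/1.

0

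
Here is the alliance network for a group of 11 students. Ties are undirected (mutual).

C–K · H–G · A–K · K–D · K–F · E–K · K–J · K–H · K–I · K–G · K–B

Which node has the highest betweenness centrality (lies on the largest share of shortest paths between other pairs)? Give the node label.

K

Unnormalized betweenness of each node: A:0, B:0, C:0, D:0, E:0, F:0, G:0, H:0, I:0, J:0, K:44.
K has the largest value, 44, making it the main broker — the node through which the most shortest paths run.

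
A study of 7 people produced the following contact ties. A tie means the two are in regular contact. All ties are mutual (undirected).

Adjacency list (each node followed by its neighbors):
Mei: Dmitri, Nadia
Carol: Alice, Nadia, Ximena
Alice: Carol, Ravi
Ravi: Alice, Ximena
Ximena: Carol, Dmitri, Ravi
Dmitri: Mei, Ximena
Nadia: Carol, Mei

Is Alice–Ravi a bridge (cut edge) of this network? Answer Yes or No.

No

Even without that edge, Alice still reaches Ravi via Alice – Carol – Ximena – Ravi, so the network stays connected. Not a bridge.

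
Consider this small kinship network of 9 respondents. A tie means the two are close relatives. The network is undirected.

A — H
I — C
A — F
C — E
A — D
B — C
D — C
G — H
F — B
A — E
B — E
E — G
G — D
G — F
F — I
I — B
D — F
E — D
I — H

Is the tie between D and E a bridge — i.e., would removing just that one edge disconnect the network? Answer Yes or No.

Even without that edge, D still reaches E via D – C – E, so the network stays connected. Not a bridge.

No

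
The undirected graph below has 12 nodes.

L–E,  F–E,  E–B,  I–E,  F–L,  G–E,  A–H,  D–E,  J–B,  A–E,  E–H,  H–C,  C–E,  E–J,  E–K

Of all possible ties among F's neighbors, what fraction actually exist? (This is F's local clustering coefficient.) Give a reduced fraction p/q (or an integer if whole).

1

F's neighbors: E and L (k = 2).
Possible neighbor pairs: C(2,2) = 1. Edges among them: E–L → e = 1.
Clustering(F) = 1/1.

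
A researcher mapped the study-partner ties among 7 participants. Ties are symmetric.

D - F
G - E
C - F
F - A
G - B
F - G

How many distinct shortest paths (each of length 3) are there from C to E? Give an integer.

The shortest distance is 3, and the only length-3 path is C–F–G–E. So there is exactly 1 shortest path.

1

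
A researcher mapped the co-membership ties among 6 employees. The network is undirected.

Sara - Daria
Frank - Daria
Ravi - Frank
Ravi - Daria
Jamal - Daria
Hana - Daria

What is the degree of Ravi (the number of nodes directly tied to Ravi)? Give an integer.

2

Ravi is directly tied to Daria and Frank. That is 2 neighbors, so the degree of Ravi is 2.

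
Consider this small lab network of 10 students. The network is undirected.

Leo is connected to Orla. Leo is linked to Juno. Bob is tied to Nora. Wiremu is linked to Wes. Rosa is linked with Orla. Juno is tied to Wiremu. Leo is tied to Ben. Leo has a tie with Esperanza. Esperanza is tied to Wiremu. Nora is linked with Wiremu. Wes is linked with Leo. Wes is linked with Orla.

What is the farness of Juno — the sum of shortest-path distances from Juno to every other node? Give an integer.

18

Distances from Juno: Ben:2, Bob:3, Esperanza:2, Leo:1, Nora:2, Orla:2, Rosa:3, Wes:2, Wiremu:1.
Sum = 2 + 3 + 2 + 1 + 2 + 2 + 3 + 2 + 1 = 18.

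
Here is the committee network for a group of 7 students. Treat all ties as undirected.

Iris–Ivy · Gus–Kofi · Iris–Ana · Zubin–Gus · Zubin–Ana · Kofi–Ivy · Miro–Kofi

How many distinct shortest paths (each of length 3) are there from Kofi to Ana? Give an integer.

The shortest distance is 3. The length-3 paths are: Kofi–Gus–Zubin–Ana; Kofi–Ivy–Iris–Ana.
That gives 2 distinct shortest paths.

2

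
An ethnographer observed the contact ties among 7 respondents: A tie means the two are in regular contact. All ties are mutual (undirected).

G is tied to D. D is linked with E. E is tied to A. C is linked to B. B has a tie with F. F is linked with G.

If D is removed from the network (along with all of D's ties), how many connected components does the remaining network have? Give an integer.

2

Without D, the remaining ties split the others into: {B, C, F, G}; {A, E}.
That's 2 separate components.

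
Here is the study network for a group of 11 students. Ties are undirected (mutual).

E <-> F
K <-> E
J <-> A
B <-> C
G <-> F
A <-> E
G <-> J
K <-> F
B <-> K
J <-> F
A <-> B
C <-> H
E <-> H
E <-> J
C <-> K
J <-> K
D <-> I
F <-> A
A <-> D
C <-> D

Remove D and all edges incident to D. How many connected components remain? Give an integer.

2

Without D, the remaining ties split the others into: {A, B, C, E, F, G, H, J, K}; {I}.
That's 2 separate components.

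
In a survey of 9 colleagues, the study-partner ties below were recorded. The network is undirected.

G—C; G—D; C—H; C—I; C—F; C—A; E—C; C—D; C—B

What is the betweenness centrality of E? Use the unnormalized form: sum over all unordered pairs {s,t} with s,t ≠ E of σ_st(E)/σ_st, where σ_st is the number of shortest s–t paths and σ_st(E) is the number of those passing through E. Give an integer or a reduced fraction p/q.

No shortest path between any pair of other nodes passes through E.
Summing the contributions gives betweenness(E) = 0.

0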